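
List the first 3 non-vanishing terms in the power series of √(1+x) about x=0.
-x^2/8 + x/2 + 1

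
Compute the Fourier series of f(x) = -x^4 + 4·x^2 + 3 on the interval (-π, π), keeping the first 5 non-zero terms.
(-64 + 8·π^2)·cos(x) + (7 - 2·π^2)·cos(2·x) + (-64/27 + 8·π^2/9)·cos(3·x) + (19/16 - π^2/2)·cos(4·x) - π^4/5 + 3 + 4·π^2/3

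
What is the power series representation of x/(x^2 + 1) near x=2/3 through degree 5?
6/13 + 45·(x - 2/3)/169 - 1242·(x - 2/3)^2/2197 + 9639·(x - 2/3)^3/28561 + 29646·(x - 2/3)^4/371293 - 1483515·(x - 2/3)^5/4826809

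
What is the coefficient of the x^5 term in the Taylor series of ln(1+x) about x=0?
Expand to order 5: ln(1+x) = x^5/5 - x^4/4 + x^3/3 - x^2/2 + x + O(x^6).
The coefficient of x^5 is 1/5.

Final answer: 1/5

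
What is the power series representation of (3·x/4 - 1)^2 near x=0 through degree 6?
9·x^2/16 - 3·x/2 + 1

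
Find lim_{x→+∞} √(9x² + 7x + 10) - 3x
As x → +∞: multiply by the conjugate to get (7x+10)/(√(9x²+7x+10)+3x); the denominator ~ 6x, so the limit is 7/6.
Limit = 7/6.

Final answer: 7/6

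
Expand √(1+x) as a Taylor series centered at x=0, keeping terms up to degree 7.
33·x^7/2048 - 21·x^6/1024 + 7·x^5/256 - 5·x^4/128 + x^3/16 - x^2/8 + x/2 + 1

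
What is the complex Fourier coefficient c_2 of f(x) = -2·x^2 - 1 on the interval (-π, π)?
Compute the real Fourier coefficients first: a_2 = -2, b_2 = 0.
Then c_2 = (a_2 − i·b_2)/2 = -1.

Final answer: -1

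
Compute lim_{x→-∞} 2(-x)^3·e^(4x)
This is a 0·∞ indeterminate form at x → -∞.
Rewrite the product as 2(-x)^3 / e^(-4x) (an ∞/∞ form) and apply L'Hôpital, or use the standard hierarchy e^(4|x|) ≫ |(-x)^3| as x → -∞.
The indeterminate product → 0, so the limit = 0.

Final answer: 0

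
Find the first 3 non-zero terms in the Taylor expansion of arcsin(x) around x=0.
3·x^5/40 + x^3/6 + x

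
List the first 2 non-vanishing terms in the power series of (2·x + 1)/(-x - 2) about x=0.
-3·x/4 - 1/2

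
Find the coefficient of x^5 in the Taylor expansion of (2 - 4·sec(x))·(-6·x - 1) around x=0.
Expand to order 5: (2 - 4·sec(x))·(-6·x - 1) = 5·x^5 + 5·x^4/6 + 12·x^3 + 2·x^2 + 12·x + 2 + O(x^6).
The coefficient of x^5 is 5.

Final answer: 5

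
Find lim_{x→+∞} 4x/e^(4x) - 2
The quotient is an ∞/∞ indeterminate form as x → +∞.
The exponential denominator e^(4x) dominates the polynomial numerator (e^x ≫ x as x → ∞), so the quotient → 0.
Adding the constant: 0 - 2 = -2. Limit = -2.

Final answer: -2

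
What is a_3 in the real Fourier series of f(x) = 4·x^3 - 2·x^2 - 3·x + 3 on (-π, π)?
a_3 = (1/π) ∫_{-π}^{π} f(x)·cos(3x) dx.
Evaluate the integral (use parity and integration by parts as needed): a_3 = 8/9.

Final answer: 8/9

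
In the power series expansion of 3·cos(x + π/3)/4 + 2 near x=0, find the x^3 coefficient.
Expand to order 3: 3·cos(x + π/3)/4 + 2 = √(3)·x^3/16 - 3·x^2/16 - 3·√(3)·x/8 + 19/8 + O(x^4).
The coefficient of x^3 is √(3)/16.

Final answer: √(3)/16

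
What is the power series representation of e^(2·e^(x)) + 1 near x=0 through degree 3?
11·x^3·e^(2)/3 + 3·x^2·e^(2) + 2·x·e^(2) + 1 + e^(2)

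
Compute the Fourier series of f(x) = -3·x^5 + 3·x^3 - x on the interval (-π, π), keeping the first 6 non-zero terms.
(-758 - 6·π^4 + 126·π^2)·sin(x) + (-18·π^2 + 28 + 3·π^4)·sin(2·x) + (-2·π^4 - 134/27 + 58·π^2/9)·sin(3·x) + (-27·π^2/8 + 113/64 + 3·π^4/2)·sin(4·x) + (-6·π^4/5 - 574/625 + 54·π^2/25)·sin(5·x) + (-14·π^2/9 + 16/27 + π^4)·sin(6·x)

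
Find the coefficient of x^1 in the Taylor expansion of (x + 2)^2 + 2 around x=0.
Expand to order 1: (x + 2)^2 + 2 = 4·x + 6 + O(x^2).
The coefficient of x^1 is 4.

Final answer: 4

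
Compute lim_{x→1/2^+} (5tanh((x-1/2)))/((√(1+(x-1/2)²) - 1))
Both numerator and denominator → 0 as x → 1/2^+; this is a 0/0 indeterminate form.
Expand each to leading order near x = 1/2: numerator ~ 5·(x - 1/2), denominator ~ (x - 1/2)^2/2.
The limit of the ratio is ∞.

Final answer: ∞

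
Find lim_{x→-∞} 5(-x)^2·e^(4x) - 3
The product is a 0·∞ indeterminate form at x → -∞.
Rewrite the product as 5(-x)^2 / e^(-4x) (an ∞/∞ form) and apply L'Hôpital, or use the standard hierarchy e^(4|x|) ≫ |(-x)^2| as x → -∞.
The indeterminate product → 0, so the limit = -3.

Final answer: -3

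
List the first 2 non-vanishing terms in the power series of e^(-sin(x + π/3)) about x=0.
-x·e^(-√(3)/2)/2 + e^(-√(3)/2)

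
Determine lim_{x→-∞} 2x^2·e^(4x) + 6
The product is a 0·∞ indeterminate form at x → -∞.
Rewrite the product as 2x^2 / e^(-4x) (an ∞/∞ form) and apply L'Hôpital, or use the standard hierarchy e^(4|x|) ≫ |x^2| as x → -∞.
The indeterminate product → 0, so the limit = 6.

Final answer: 6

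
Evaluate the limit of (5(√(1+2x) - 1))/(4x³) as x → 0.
Both numerator and denominator → 0 as x → 0; this is a 0/0 indeterminate form.
Expand each to leading order near x = 0: numerator ~ 5·x, denominator ~ 4·x^3.
The limit of the ratio is ∞.

Final answer: ∞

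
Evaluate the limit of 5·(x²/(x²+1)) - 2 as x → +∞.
Evaluate the dominant behaviour as x → +∞; each term tends to a finite value or vanishes.
Limit = 3.

Final answer: 3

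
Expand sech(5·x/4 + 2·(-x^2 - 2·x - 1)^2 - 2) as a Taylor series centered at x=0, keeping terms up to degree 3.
-111·x^3 - 1369·x^2/32 + 1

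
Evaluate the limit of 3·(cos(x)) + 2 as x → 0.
Direct substitution at x = 0 gives 5.

Final answer: 5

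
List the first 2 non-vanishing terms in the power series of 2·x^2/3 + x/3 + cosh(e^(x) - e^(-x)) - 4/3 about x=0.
x/3 - 1/3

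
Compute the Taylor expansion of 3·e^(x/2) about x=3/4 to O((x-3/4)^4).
3·e^(3/8) + 3·e^(3/8)·(x - 3/4)/2 + 3·e^(3/8)·(x - 3/4)^2/8 + e^(3/8)·(x - 3/4)^3/16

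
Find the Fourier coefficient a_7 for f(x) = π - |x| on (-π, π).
a_7 = (1/π) ∫_{-π}^{π} f(x)·cos(7x) dx.
Evaluate the integral (use parity and integration by parts as needed): a_7 = 4/(49·π).

Final answer: 4/(49·π)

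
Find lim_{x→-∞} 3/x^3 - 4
Evaluate the dominant behaviour as x → -∞; each term tends to a finite value or vanishes.
Limit = -4.

Final answer: -4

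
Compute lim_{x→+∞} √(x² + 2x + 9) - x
This is an ∞ − ∞ indeterminate form.
Multiply and divide by the conjugate √(x²+2x + 9) + x; the x² terms cancel, leaving (2x + 9)/(√(x²+2x + 9)+x) → 2/2 = 1.
Limit = 1.

Final answer: 1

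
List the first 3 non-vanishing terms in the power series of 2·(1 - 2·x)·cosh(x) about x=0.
x^2 - 4·x + 2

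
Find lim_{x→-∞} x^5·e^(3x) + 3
The product is a 0·∞ indeterminate form at x → -∞.
Rewrite the product as x^5 / e^(-3x) (an ∞/∞ form) and apply L'Hôpital, or use the standard hierarchy e^(3|x|) ≫ |x^5| as x → -∞.
The indeterminate product → 0, so the limit = 3.

Final answer: 3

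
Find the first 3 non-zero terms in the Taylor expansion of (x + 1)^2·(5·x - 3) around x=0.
7·x^2 - x - 3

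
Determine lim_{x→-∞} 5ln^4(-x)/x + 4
The quotient is an ∞/∞ indeterminate form as x → -∞.
Compare growth rates of the dominant terms (exponentials ≫ polynomials ≫ logarithms), or apply L'Hôpital's rule; the quotient → 0.
Adding the constant: 0 + 4 = 4. Limit = 4.

Final answer: 4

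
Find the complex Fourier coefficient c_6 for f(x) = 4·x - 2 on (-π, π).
Compute the real Fourier coefficients first: a_6 = 0, b_6 = -4/3.
Then c_6 = (a_6 − i·b_6)/2 = 2·i/3.

Final answer: 2·i/3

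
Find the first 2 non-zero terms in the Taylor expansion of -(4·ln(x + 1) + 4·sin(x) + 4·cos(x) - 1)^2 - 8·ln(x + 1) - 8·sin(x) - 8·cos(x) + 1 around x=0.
-64·x - 16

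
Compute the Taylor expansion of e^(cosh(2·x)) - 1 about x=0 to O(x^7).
124·e·x^6/45 + 8·e·x^4/3 + 2·e·x^2 - 1 + e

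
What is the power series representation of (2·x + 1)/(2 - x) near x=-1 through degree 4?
-1/3 + 5·(x + 1)/9 + 5·(x + 1)^2/27 + 5·(x + 1)^3/81 + 5·(x + 1)^4/243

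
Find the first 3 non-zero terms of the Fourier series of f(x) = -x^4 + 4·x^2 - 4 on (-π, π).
(-64 + 8·π^2)·cos(x) + (7 - 2·π^2)·cos(2·x) - π^4/5 - 4 + 4·π^2/3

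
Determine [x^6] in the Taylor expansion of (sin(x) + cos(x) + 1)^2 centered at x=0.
Expand to order 6: (sin(x) + cos(x) + 1)^2 = -x^6/360 + 17·x^5/60 + x^4/12 - 5·x^3/3 - x^2 + 4·x + 4 + O(x^7).
The coefficient of x^6 is -1/360.

Final answer: -1/360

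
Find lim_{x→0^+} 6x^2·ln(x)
This is a 0·∞ indeterminate form at x → 0⁺.
Rewrite the product as 6·ln(x) / x^(-2) and apply L'Hôpital, or use the standard hierarchy x^(-2) ≫ |ln x| as x → 0⁺.
The indeterminate product → 0, so the limit = 0.

Final answer: 0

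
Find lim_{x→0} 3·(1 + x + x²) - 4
Direct substitution at x = 0 gives -1.

Final answer: -1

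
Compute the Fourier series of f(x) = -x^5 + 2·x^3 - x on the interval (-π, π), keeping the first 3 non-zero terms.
(-266 - 2·π^4 + 44·π^2)·sin(x) + (-7·π^2 + 23/2 + π^4)·sin(2·x) + (-2·π^4/3 - 206/81 + 76·π^2/27)·sin(3·x)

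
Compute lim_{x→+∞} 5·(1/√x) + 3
Evaluate the dominant behaviour as x → +∞; each term tends to a finite value or vanishes.
Limit = 3.

Final answer: 3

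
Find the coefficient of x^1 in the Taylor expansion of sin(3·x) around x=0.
Expand to order 1: sin(3·x) = 3·x + O(x^2).
The coefficient of x^1 is 3.

Final answer: 3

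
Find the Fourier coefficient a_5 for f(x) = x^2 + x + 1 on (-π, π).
a_5 = (1/π) ∫_{-π}^{π} f(x)·cos(5x) dx.
Evaluate the integral (use parity and integration by parts as needed): a_5 = -4/25.

Final answer: -4/25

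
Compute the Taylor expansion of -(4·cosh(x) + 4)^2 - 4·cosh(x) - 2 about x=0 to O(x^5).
-41·x^4/6 - 34·x^2 - 70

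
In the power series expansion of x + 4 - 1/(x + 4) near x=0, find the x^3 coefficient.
Expand to order 3: x + 4 - 1/(x + 4) = x^3/256 - x^2/64 + 17·x/16 + 15/4 + O(x^4).
The coefficient of x^3 is 1/256.

Final answer: 1/256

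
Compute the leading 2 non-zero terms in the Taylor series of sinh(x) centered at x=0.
x^3/6 + x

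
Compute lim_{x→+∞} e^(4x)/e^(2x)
This is an ∞/∞ indeterminate form as x → +∞.
Rewrite e^(4x)/e^(2x) = e^((4−2)x) = e^(2x); the exponent coefficient is 2 > 0 so e^(2x) → ∞.
Limit = ∞.

Final answer: ∞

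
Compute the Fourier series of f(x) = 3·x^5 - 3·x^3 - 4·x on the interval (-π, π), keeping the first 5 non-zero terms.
(-126·π^2 + 6·π^4 + 748)·sin(x) + (-3·π^4 - 23 + 18·π^2)·sin(2·x) + (-58·π^2/9 + 44/27 + 2·π^4)·sin(3·x) + (-3·π^4/2 + 47/64 + 27·π^2/8)·sin(4·x) + (-54·π^2/25 - 676/625 + 6·π^4/5)·sin(5·x)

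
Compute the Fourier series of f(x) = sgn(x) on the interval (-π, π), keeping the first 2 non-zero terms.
4·sin(x)/π + 4·sin(3·x)/(3·π)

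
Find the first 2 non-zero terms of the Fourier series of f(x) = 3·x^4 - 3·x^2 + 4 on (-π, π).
(156 - 24·π^2)·cos(x) - π^2 + 4 + 3·π^4/5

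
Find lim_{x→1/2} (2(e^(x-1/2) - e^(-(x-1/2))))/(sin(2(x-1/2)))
Both numerator and denominator → 0 as x → 1/2; this is a 0/0 indeterminate form.
Expand each to leading order near x = 1/2: numerator ~ 4·(x - 1/2), denominator ~ 2·(x - 1/2).
The limit of the ratio is 2.

Final answer: 2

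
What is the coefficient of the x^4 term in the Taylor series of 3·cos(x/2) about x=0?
Expand to order 4: 3·cos(x/2) = x^4/128 - 3·x^2/8 + 3 + O(x^5).
The coefficient of x^4 is 1/128.

Final answer: 1/128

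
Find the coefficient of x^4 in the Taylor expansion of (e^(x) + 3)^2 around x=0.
Expand to order 4: (e^(x) + 3)^2 = 11·x^4/12 + 7·x^3/3 + 5·x^2 + 8·x + 16 + O(x^5).
The coefficient of x^4 is 11/12.

Final answer: 11/12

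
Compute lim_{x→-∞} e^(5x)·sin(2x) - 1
Evaluate the dominant behaviour as x → -∞; each term tends to a finite value or vanishes.
Limit = -1.

Final answer: -1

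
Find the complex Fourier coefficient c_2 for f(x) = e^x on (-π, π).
Compute the real Fourier coefficients first: a_2 = (-1 + e^(2·π))·e^(-π)/(5·π), b_2 = (2 - 2·e^(2·π))·e^(-π)/(5·π).
Then c_2 = (a_2 − i·b_2)/2 = -e^(-π)/(10·π) + e^(π)/(10·π) - i·e^(-π)/(5·π) + i·e^(π)/(5·π).

Final answer: -e^(-π)/(10·π) + e^(π)/(10·π) - i·e^(-π)/(5·π) + i·e^(π)/(5·π)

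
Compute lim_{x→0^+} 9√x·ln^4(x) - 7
The product is a 0·∞ indeterminate form at x → 0⁺.
Rewrite the product as 9·ln^4(x) / x^(-1/2) and apply L'Hôpital, or use the standard hierarchy x^(-1/2) ≫ |ln x|^4 as x → 0⁺.
The indeterminate product → 0, so the limit = -7.

Final answer: -7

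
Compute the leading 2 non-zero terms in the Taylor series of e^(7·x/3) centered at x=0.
7·x/3 + 1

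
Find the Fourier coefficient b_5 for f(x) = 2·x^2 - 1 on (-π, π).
b_5 = (1/π) ∫_{-π}^{π} f(x)·sin(5x) dx.
Evaluate the integral (use parity and integration by parts as needed): b_5 = 0.

Final answer: 0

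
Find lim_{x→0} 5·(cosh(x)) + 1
Direct substitution at x = 0 gives 6.

Final answer: 6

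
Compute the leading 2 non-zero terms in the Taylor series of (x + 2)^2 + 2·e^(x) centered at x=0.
6·x + 6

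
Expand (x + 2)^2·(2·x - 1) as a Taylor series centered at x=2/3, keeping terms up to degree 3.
64/27 + 16·(x - 2/3) + 11·(x - 2/3)^2 + 2·(x - 2/3)^3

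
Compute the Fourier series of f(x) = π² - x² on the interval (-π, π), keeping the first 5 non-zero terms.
4·cos(x) - cos(2·x) + 4·cos(3·x)/9 - cos(4·x)/4 + 2·π^2/3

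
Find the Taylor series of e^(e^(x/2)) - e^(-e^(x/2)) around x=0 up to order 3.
x^3·(-e^(-1)/48 + 5·e/48) + e·x^2/4 + x·(e^(-1)/2 + e/2) - e^(-1) + e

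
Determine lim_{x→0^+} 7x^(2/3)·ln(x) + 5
The product is a 0·∞ indeterminate form at x → 0⁺.
Rewrite the product as 7·ln(x) / x^(-2/3) and apply L'Hôpital, or use the standard hierarchy x^(-2/3) ≫ |ln x| as x → 0⁺.
The indeterminate product → 0, so the limit = 5.

Final answer: 5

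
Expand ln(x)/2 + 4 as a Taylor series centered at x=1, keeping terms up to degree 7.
4 + (x - 1)/2 - (x - 1)^2/4 + (x - 1)^3/6 - (x - 1)^4/8 + (x - 1)^5/10 - (x - 1)^6/12 + (x - 1)^7/14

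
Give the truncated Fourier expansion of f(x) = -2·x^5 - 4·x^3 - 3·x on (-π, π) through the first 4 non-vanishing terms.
(-438 - 4·π^4 + 72·π^2)·sin(x) + (-6·π^2 + 12 + 2·π^4)·sin(2·x) + (-4·π^4/3 - 178/81 + 8·π^2/27)·sin(3·x) + (39/32 + 3·π^2/4 + π^4)·sin(4·x)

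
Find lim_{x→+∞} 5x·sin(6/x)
As x → +∞: let u = 6/x → 0⁺; then 5·x·sin(6/x) = 5·6·sin(u)/u → 5·6·1 = 30.
Limit = 30.

Final answer: 30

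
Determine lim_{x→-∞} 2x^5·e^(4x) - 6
The product is a 0·∞ indeterminate form at x → -∞.
Rewrite the product as 2x^5 / e^(-4x) (an ∞/∞ form) and apply L'Hôpital, or use the standard hierarchy e^(4|x|) ≫ |x^5| as x → -∞.
The indeterminate product → 0, so the limit = -6.

Final answer: -6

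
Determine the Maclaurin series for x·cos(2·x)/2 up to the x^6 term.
x^5/3 - x^3 + x/2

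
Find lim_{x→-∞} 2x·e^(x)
This is a 0·∞ indeterminate form at x → -∞.
Rewrite the product as 2x / e^(-x) (an ∞/∞ form) and apply L'Hôpital, or use the standard hierarchy e^(|x|) ≫ |x| as x → -∞.
The indeterminate product → 0, so the limit = 0.

Final answer: 0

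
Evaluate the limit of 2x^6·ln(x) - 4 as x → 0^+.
The product is a 0·∞ indeterminate form at x → 0⁺.
Rewrite the product as 2·ln(x) / x^(-6) and apply L'Hôpital, or use the standard hierarchy x^(-6) ≫ |ln x| as x → 0⁺.
The indeterminate product → 0, so the limit = -4.

Final answer: -4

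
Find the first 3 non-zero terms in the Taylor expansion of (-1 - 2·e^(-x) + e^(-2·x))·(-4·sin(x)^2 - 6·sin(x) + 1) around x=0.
9·x^2 + 12·x - 2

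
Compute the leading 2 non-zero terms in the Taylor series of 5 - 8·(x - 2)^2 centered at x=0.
32·x - 27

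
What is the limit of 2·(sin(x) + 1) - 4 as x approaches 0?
Direct substitution at x = 0 gives -2.

Final answer: -2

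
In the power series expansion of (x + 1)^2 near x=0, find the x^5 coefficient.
Expand to order 5: (x + 1)^2 = x^2 + 2·x + 1 + O(x^6).
The coefficient of x^5 is 0.

Final answer: 0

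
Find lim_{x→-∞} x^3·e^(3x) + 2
The product is a 0·∞ indeterminate form at x → -∞.
Rewrite the product as x^3 / e^(-3x) (an ∞/∞ form) and apply L'Hôpital, or use the standard hierarchy e^(3|x|) ≫ |x^3| as x → -∞.
The indeterminate product → 0, so the limit = 2.

Final answer: 2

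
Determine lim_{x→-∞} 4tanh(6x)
Evaluate the dominant behaviour as x → -∞; each term tends to a finite value or vanishes.
Limit = -4.

Final answer: -4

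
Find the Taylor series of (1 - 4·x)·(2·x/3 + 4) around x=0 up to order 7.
-8·x^2/3 - 46·x/3 + 4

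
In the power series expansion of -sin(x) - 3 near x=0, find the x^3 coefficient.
Expand to order 3: -sin(x) - 3 = x^3/6 - x - 3 + O(x^4).
The coefficient of x^3 is 1/6.

Final answer: 1/6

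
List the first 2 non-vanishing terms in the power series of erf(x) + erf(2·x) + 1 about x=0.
6·x/√(π) + 1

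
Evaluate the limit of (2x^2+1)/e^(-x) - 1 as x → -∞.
The quotient is an ∞/∞ indeterminate form as x → -∞.
Compare growth rates of the dominant terms (exponentials ≫ polynomials ≫ logarithms), or apply L'Hôpital's rule; the quotient → 0.
Adding the constant: 0 - 1 = -1. Limit = -1.

Final answer: -1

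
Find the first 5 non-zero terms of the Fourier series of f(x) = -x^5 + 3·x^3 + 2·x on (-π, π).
(-272 - 2·π^4 + 46·π^2)·sin(x) + (-8·π^2 + 10 + π^4)·sin(2·x) + (-2·π^4/3 - 80/81 + 94·π^2/27)·sin(3·x) + (-17·π^2/8 - 13/64 + π^4/2)·sin(4·x) + (-2·π^4/5 + 272/625 + 38·π^2/25)·sin(5·x)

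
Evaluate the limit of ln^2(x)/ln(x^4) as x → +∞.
This is an ∞/∞ indeterminate form as x → +∞.
Write ln(x^4) = 4·ln(x), reducing the quotient to ln(x)/4 → ∞.
Limit = ∞.

Final answer: ∞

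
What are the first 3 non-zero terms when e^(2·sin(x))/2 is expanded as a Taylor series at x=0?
x^2 + x + 1/2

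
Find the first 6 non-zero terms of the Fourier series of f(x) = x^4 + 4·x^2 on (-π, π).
(32 - 8·π^2)·cos(x) + (1 + 2·π^2)·cos(2·x) + (-8·π^2/9 - 32/27)·cos(3·x) + (13/16 + π^2/2)·cos(4·x) + (-8·π^2/25 - 352/625)·cos(5·x) + 4·π^2/3 + π^4/5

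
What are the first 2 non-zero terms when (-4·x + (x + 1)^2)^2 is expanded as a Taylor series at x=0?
1 - 4·x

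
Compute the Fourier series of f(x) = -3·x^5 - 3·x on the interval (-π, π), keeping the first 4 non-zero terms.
(-726 - 6·π^4 + 120·π^2)·sin(x) + (-15·π^2 + 51/2 + 3·π^4)·sin(2·x) + (-2·π^4 - 134/27 + 40·π^2/9)·sin(3·x) + (-15·π^2/8 + 141/64 + 3·π^4/2)·sin(4·x)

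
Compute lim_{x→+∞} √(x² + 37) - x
This is an ∞ − ∞ indeterminate form.
Multiply and divide by the conjugate √(x²+37) + x; the x² terms cancel, leaving 37/(√(x²+37)+x) → 0.
Limit = 0.

Final answer: 0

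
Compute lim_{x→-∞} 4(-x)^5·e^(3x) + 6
The product is a 0·∞ indeterminate form at x → -∞.
Rewrite the product as 4(-x)^5 / e^(-3x) (an ∞/∞ form) and apply L'Hôpital, or use the standard hierarchy e^(3|x|) ≫ |(-x)^5| as x → -∞.
The indeterminate product → 0, so the limit = 6.

Final answer: 6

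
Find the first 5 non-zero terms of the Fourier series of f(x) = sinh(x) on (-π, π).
sin(x)·sinh(π)/π - 4·sin(2·x)·sinh(π)/(5·π) + 3·sin(3·x)·sinh(π)/(5·π) - 8·sin(4·x)·sinh(π)/(17·π) + 5·sin(5·x)·sinh(π)/(13·π)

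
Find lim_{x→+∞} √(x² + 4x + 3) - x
This is an ∞ − ∞ indeterminate form.
Multiply and divide by the conjugate √(x²+4x + 3) + x; the x² terms cancel, leaving (4x + 3)/(√(x²+4x + 3)+x) → 4/2 = 2.
Limit = 2.

Final answer: 2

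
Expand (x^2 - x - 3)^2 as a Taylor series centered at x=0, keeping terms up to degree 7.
x^4 - 2·x^3 - 5·x^2 + 6·x + 9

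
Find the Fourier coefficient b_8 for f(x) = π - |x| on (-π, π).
b_8 = (1/π) ∫_{-π}^{π} f(x)·sin(8x) dx.
Evaluate the integral (use parity and integration by parts as needed): b_8 = 0.

Final answer: 0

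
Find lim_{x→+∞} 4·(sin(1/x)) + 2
Evaluate the dominant behaviour as x → +∞; each term tends to a finite value or vanishes.
Limit = 2.

Final answer: 2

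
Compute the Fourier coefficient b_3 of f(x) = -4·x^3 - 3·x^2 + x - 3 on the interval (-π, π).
b_3 = (1/π) ∫_{-π}^{π} f(x)·sin(3x) dx.
Evaluate the integral (use parity and integration by parts as needed): b_3 = 22/9 - 8·π^2/3.

Final answer: 22/9 - 8·π^2/3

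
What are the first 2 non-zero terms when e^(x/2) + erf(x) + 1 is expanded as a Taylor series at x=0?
x·(1/2 + 2/√(π)) + 2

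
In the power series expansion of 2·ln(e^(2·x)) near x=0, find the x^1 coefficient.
Expand to order 1: 2·ln(e^(2·x)) = 4·x + O(x^2).
The coefficient of x^1 is 4.

Final answer: 4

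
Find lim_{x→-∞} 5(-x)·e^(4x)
This is a 0·∞ indeterminate form at x → -∞.
Rewrite the product as 5(-x) / e^(-4x) (an ∞/∞ form) and apply L'Hôpital, or use the standard hierarchy e^(4|x|) ≫ |(-x)| as x → -∞.
The indeterminate product → 0, so the limit = 0.

Final answer: 0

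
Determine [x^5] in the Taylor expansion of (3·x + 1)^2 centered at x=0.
Expand to order 5: (3·x + 1)^2 = 9·x^2 + 6·x + 1 + O(x^6).
The coefficient of x^5 is 0.

Final answer: 0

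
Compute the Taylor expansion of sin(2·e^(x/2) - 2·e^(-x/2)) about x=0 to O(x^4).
-5·x^3/4 + 2·x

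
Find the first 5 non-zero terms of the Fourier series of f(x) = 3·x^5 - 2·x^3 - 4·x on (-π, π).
(-124·π^2 + 6·π^4 + 736)·sin(x) + (-3·π^4 - 43/2 + 17·π^2)·sin(2·x) + (-52·π^2/9 + 32/27 + 2·π^4)·sin(3·x) + (-3·π^4/2 + 59/64 + 23·π^2/8)·sin(4·x) + (-44·π^2/25 - 736/625 + 6·π^4/5)·sin(5·x)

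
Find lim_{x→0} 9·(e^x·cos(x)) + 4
Direct substitution at x = 0 gives 13.

Final answer: 13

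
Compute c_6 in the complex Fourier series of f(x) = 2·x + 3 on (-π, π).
Compute the real Fourier coefficients first: a_6 = 0, b_6 = -2/3.
Then c_6 = (a_6 − i·b_6)/2 = i/3.

Final answer: i/3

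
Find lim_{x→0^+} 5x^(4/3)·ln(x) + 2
The product is a 0·∞ indeterminate form at x → 0⁺.
Rewrite the product as 5·ln(x) / x^(-4/3) and apply L'Hôpital, or use the standard hierarchy x^(-4/3) ≫ |ln x| as x → 0⁺.
The indeterminate product → 0, so the limit = 2.

Final answer: 2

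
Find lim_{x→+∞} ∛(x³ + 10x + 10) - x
This is an ∞ − ∞ indeterminate form.
Multiply by (A² + AB + B²)/(A² + AB + B²) where A = ∛(x³+10x + 10), B = x to use A³ − B³ = (A−B)(A²+AB+B²); the x³ terms cancel, leaving (10x + 10)/(A²+AB+B²) with denominator ~ 3x², so the limit is 0.
Limit = 0.

Final answer: 0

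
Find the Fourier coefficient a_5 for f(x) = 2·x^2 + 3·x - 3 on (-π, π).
a_5 = (1/π) ∫_{-π}^{π} f(x)·cos(5x) dx.
Evaluate the integral (use parity and integration by parts as needed): a_5 = -8/25.

Final answer: -8/25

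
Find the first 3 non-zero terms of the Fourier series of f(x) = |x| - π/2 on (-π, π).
-4·cos(x)/π - 4·cos(3·x)/(9·π) - 4·cos(5·x)/(25·π)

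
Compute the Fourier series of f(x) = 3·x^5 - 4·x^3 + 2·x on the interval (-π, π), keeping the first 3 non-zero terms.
(-128·π^2 + 6·π^4 + 772)·sin(x) + (-3·π^4 - 61/2 + 19·π^2)·sin(2·x) + (-64·π^2/9 + 164/27 + 2·π^4)·sin(3·x)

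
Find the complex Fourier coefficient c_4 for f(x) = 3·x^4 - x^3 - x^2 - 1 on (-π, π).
Compute the real Fourier coefficients first: a_4 = -13/16 + 3·π^2/2, b_4 = -3/16 + π^2/2.
Then c_4 = (a_4 − i·b_4)/2 = -13/32 + 3·π^2/4 - i·π^2/4 + 3·i/32.

Final answer: -13/32 + 3·π^2/4 - i·π^2/4 + 3·i/32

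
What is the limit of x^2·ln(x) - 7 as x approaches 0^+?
The product is a 0·∞ indeterminate form at x → 0⁺.
Rewrite the product as ln(x) / x^(-2) and apply L'Hôpital, or use the standard hierarchy x^(-2) ≫ |ln x| as x → 0⁺.
The indeterminate product → 0, so the limit = -7.

Final answer: -7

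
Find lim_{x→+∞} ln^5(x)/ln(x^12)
This is an ∞/∞ indeterminate form as x → +∞.
Write ln(x^12) = 12·ln(x), reducing the quotient to ln^4(x)/12 → ∞.
Limit = ∞.

Final answer: ∞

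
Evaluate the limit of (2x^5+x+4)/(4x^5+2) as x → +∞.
This is an ∞/∞ indeterminate form as x → +∞.
Divide numerator and denominator by x^5 and let the lower-order terms vanish; the leading terms give 2/4 = 1/2.
Limit = 1/2.

Final answer: 1/2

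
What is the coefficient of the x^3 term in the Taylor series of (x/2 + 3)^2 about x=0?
Expand to order 3: (x/2 + 3)^2 = x^2/4 + 3·x + 9 + O(x^4).
The coefficient of x^3 is 0.

Final answer: 0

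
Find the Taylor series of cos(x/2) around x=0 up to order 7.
-x^6/46080 + x^4/384 - x^2/8 + 1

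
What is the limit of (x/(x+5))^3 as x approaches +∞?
As x → +∞: x/(x+5) = 1/(1 + 5/x) → 1, and the 3rd power of a limit-1 base also → 1.
Limit = 1.

Final answer: 1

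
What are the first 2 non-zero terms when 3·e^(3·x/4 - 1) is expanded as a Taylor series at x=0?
9·x·e^(-1)/4 + 3·e^(-1)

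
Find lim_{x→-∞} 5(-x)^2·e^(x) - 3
The product is a 0·∞ indeterminate form at x → -∞.
Rewrite the product as 5(-x)^2 / e^(-x) (an ∞/∞ form) and apply L'Hôpital, or use the standard hierarchy e^(|x|) ≫ |(-x)^2| as x → -∞.
The indeterminate product → 0, so the limit = -3.

Final answer: -3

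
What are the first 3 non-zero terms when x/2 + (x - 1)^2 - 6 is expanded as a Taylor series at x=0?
x^2 - 3·x/2 - 5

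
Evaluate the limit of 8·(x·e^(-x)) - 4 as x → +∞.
Evaluate the dominant behaviour as x → +∞; each term tends to a finite value or vanishes.
Limit = -4.

Final answer: -4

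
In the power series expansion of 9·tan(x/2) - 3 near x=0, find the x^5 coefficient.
Expand to order 5: 9·tan(x/2) - 3 = 3·x^5/80 + 3·x^3/8 + 9·x/2 - 3 + O(x^6).
The coefficient of x^5 is 3/80.

Final answer: 3/80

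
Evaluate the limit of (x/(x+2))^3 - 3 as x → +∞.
As x → +∞: x/(x+2) = 1/(1 + 2/x) → 1, and the 3rd power of a limit-1 base also → 1; with the additive constant, 1 - 3 = -2.
Limit = -2.

Final answer: -2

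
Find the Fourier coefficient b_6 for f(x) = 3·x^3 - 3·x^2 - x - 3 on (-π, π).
b_6 = (1/π) ∫_{-π}^{π} f(x)·sin(6x) dx.
Evaluate the integral (use parity and integration by parts as needed): b_6 = 1/2 - π^2.

Final answer: 1/2 - π^2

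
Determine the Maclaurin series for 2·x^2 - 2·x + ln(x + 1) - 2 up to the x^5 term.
x^5/5 - x^4/4 + x^3/3 + 3·x^2/2 - x - 2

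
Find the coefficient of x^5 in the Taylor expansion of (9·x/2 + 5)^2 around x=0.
Expand to order 5: (9·x/2 + 5)^2 = 81·x^2/4 + 45·x + 25 + O(x^6).
The coefficient of x^5 is 0.

Final answer: 0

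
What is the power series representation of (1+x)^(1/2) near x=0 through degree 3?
x^3/16 - x^2/8 + x/2 + 1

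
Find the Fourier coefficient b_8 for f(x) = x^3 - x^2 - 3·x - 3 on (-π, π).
b_8 = (1/π) ∫_{-π}^{π} f(x)·sin(8x) dx.
Evaluate the integral (use parity and integration by parts as needed): b_8 = 99/128 - π^2/4.

Final answer: 99/128 - π^2/4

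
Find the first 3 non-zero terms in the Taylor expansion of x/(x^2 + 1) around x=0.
x^5 - x^3 + x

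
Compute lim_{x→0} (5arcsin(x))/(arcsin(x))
Both numerator and denominator → 0 as x → 0; this is a 0/0 indeterminate form.
Expand each to leading order near x = 0: numerator ~ 5·x, denominator ~ x.
The limit of the ratio is 5.

Final answer: 5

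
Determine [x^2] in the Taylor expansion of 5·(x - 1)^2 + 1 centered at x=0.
Expand to order 2: 5·(x - 1)^2 + 1 = 5·x^2 - 10·x + 6 + O(x^3).
The coefficient of x^2 is 5.

Final answer: 5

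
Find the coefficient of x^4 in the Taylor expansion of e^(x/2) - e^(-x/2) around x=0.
Expand to order 4: e^(x/2) - e^(-x/2) = x^3/24 + x + O(x^5).
The coefficient of x^4 is 0.

Final answer: 0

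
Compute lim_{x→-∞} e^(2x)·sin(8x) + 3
Evaluate the dominant behaviour as x → -∞; each term tends to a finite value or vanishes.
Limit = 3.

Final answer: 3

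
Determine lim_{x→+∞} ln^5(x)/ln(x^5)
This is an ∞/∞ indeterminate form as x → +∞.
Write ln(x^5) = 5·ln(x), reducing the quotient to ln^4(x)/5 → ∞.
Limit = ∞.

Final answer: ∞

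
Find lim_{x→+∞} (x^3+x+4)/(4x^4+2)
This is an ∞/∞ indeterminate form as x → +∞.
Divide numerator and denominator by x^4 and let the lower-order terms vanish; the numerator's degree 3 is below the denominator's degree 4, so the quotient → 0.
Limit = 0.

Final answer: 0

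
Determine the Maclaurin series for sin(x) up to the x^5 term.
x^5/120 - x^3/6 + x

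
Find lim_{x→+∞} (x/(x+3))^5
As x → +∞: x/(x+3) = 1/(1 + 3/x) → 1, and the 5th power of a limit-1 base also → 1.
Limit = 1.

Final answer: 1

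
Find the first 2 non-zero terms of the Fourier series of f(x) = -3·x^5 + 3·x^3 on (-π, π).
(-756 - 6·π^4 + 126·π^2)·sin(x) + (-18·π^2 + 27 + 3·π^4)·sin(2·x)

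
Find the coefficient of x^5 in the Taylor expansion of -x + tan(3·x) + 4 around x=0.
Expand to order 5: -x + tan(3·x) + 4 = 162·x^5/5 + 9·x^3 + 2·x + 4 + O(x^6).
The coefficient of x^5 is 162/5.

Final answer: 162/5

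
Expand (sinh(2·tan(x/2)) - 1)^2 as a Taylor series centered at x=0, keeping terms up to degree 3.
-x^3/2 + x^2 - 2·x + 1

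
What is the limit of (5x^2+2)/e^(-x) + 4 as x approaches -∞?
The quotient is an ∞/∞ indeterminate form as x → -∞.
Compare growth rates of the dominant terms (exponentials ≫ polynomials ≫ logarithms), or apply L'Hôpital's rule; the quotient → 0.
Adding the constant: 0 + 4 = 4. Limit = 4.

Final answer: 4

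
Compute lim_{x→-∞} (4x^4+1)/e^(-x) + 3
The quotient is an ∞/∞ indeterminate form as x → -∞.
Compare growth rates of the dominant terms (exponentials ≫ polynomials ≫ logarithms), or apply L'Hôpital's rule; the quotient → 0.
Adding the constant: 0 + 3 = 3. Limit = 3.

Final answer: 3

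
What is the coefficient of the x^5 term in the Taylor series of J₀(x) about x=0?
Expand to order 5: J₀(x) = x^4/64 - x^2/4 + 1 + O(x^6).
The coefficient of x^5 is 0.

Final answer: 0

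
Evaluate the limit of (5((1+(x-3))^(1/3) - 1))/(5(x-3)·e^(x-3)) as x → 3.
Both numerator and denominator → 0 as x → 3; this is a 0/0 indeterminate form.
Expand each to leading order near x = 3: numerator ~ 5·(x - 3)/3, denominator ~ 5·(x - 3).
The limit of the ratio is 1/3.

Final answer: 1/3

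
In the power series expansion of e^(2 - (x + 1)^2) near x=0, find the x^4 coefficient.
Expand to order 4: e^(2 - (x + 1)^2) = -5·e·x^4/6 + 2·e·x^3/3 + e·x^2 - 2·e·x + e + O(x^5).
The coefficient of x^4 is -5·e/6.

Final answer: -5·e/6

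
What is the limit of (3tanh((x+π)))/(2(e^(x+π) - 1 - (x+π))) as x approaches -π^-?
Both numerator and denominator → 0 as x → -π^-; this is a 0/0 indeterminate form.
Expand each to leading order near x = -π: numerator ~ 3·(x + π), denominator ~ (x + π)^2.
The limit of the ratio is -∞.

Final answer: -∞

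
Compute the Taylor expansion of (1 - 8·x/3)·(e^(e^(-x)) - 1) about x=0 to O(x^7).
23·e·x^6/16 - 21·e·x^5/10 + 205·e·x^4/72 - 7·e·x^3/2 + 11·e·x^2/3 + x·(8/3 - 11·e/3) - 1 + e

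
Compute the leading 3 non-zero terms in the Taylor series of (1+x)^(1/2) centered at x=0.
-x^2/8 + x/2 + 1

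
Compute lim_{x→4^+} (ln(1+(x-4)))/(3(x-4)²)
Both numerator and denominator → 0 as x → 4^+; this is a 0/0 indeterminate form.
Expand each to leading order near x = 4: numerator ~ (x - 4), denominator ~ 3·(x - 4)^2.
The limit of the ratio is ∞.

Final answer: ∞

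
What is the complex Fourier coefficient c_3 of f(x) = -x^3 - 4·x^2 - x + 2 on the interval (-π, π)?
Compute the real Fourier coefficients first: a_3 = 16/9, b_3 = -2·π^2/3 - 2/9.
Then c_3 = (a_3 − i·b_3)/2 = 8/9 + i/9 + i·π^2/3.

Final answer: 8/9 + i/9 + i·π^2/3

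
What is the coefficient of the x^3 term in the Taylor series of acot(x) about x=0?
Expand to order 3: acot(x) = x^3/3 - x + π/2 + O(x^4).
The coefficient of x^3 is 1/3.

Final answer: 1/3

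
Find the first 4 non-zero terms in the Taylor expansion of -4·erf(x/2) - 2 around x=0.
-x^5/(40·√(π)) + x^3/(3·√(π)) - 4·x/√(π) - 2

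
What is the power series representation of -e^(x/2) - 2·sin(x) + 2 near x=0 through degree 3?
5·x^3/16 - x^2/8 - 5·x/2 + 1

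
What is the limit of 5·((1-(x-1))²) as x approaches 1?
Direct substitution at x = 1 gives 5.

Final answer: 5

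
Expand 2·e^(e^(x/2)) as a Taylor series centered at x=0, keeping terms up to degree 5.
13·e·x^5/480 + 5·e·x^4/64 + 5·e·x^3/24 + e·x^2/2 + e·x + 2·e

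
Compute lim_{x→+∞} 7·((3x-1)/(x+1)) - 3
Evaluate the dominant behaviour as x → +∞; each term tends to a finite value or vanishes.
Limit = 18.

Final answer: 18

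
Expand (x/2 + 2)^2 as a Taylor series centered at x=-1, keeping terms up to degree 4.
9/4 + 3·(x + 1)/2 + (x + 1)^2/4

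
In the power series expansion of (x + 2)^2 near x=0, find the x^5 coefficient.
Expand to order 5: (x + 2)^2 = x^2 + 4·x + 4 + O(x^6).
The coefficient of x^5 is 0.

Final answer: 0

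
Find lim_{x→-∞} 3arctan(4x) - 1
Evaluate the dominant behaviour as x → -∞; each term tends to a finite value or vanishes.
Limit = -3·π/2 - 1.

Final answer: -3·π/2 - 1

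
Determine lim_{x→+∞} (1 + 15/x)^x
As x → +∞: this is the defining limit (1 + 15/x)^x → e^15.
Limit = e^(15).

Final answer: e^(15)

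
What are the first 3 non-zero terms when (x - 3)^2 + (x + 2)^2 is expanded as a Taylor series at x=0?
2·x^2 - 2·x + 13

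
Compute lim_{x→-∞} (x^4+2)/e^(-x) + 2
The quotient is an ∞/∞ indeterminate form as x → -∞.
Compare growth rates of the dominant terms (exponentials ≫ polynomials ≫ logarithms), or apply L'Hôpital's rule; the quotient → 0.
Adding the constant: 0 + 2 = 2. Limit = 2.

Final answer: 2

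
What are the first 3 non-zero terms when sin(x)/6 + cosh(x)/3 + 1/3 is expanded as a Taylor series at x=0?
x^2/6 + x/6 + 2/3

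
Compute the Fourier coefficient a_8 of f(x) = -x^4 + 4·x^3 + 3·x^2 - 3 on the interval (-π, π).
a_8 = (1/π) ∫_{-π}^{π} f(x)·cos(8x) dx.
Evaluate the integral (use parity and integration by parts as needed): a_8 = 51/256 - π^2/8.

Final answer: 51/256 - π^2/8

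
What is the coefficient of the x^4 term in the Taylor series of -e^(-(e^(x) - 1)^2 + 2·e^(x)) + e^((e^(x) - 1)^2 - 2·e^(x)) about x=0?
-e^(-2)/6 + 7·e^(2)/6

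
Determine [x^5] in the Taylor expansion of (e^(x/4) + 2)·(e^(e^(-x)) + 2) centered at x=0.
Expand to order 5: (e^(x/4) + 2)·(e^(e^(-x)) + 2) = x^5·(1/61440 - 143443·e/122880) + x^4·(1/3072 + 10417·e/6144) + x^3·(1/192 - 875·e/384) + x^2·(1/16 + 89·e/32) + x·(1/2 - 11·e/4) + 6 + 3·e + O(x^6).
The coefficient of x^5 is 1/61440 - 143443·e/122880.

Final answer: 1/61440 - 143443·e/122880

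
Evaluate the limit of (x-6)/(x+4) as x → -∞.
Evaluate the dominant behaviour as x → -∞; each term tends to a finite value or vanishes.
Limit = 1.

Final answer: 1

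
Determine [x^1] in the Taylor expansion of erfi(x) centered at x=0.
Expand to order 1: erfi(x) = 2·x/√(π) + O(x^2).
The coefficient of x^1 is 2/√(π).

Final answer: 2/√(π)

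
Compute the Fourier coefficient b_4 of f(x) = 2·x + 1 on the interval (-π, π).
b_4 = (1/π) ∫_{-π}^{π} f(x)·sin(4x) dx.
Evaluate the integral (use parity and integration by parts as needed): b_4 = -1.

Final answer: -1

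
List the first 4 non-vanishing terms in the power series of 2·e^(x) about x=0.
x^3/3 + x^2 + 2·x + 2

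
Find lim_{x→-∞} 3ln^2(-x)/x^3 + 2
The quotient is an ∞/∞ indeterminate form as x → -∞.
Compare growth rates of the dominant terms (exponentials ≫ polynomials ≫ logarithms), or apply L'Hôpital's rule; the quotient → 0.
Adding the constant: 0 + 2 = 2. Limit = 2.

Final answer: 2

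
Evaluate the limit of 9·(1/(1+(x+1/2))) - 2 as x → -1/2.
Direct substitution at x = -1/2 gives 7.

Final answer: 7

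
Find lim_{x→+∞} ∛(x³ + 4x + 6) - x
This is an ∞ − ∞ indeterminate form.
Multiply by (A² + AB + B²)/(A² + AB + B²) where A = ∛(x³+4x + 6), B = x to use A³ − B³ = (A−B)(A²+AB+B²); the x³ terms cancel, leaving (4x + 6)/(A²+AB+B²) with denominator ~ 3x², so the limit is 0.
Limit = 0.

Final answer: 0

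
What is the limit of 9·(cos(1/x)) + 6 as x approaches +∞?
Evaluate the dominant behaviour as x → +∞; each term tends to a finite value or vanishes.
Limit = 15.

Final answer: 15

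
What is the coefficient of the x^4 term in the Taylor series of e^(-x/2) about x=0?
Expand to order 4: e^(-x/2) = x^4/384 - x^3/48 + x^2/8 - x/2 + 1 + O(x^5).
The coefficient of x^4 is 1/384.

Final answer: 1/384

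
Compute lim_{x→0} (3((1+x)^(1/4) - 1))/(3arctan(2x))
Both numerator and denominator → 0 as x → 0; this is a 0/0 indeterminate form.
Expand each to leading order near x = 0: numerator ~ 3·x/4, denominator ~ 6·x.
The limit of the ratio is 1/8.

Final answer: 1/8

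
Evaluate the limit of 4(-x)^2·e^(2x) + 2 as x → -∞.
The product is a 0·∞ indeterminate form at x → -∞.
Rewrite the product as 4(-x)^2 / e^(-2x) (an ∞/∞ form) and apply L'Hôpital, or use the standard hierarchy e^(2|x|) ≫ |(-x)^2| as x → -∞.
The indeterminate product → 0, so the limit = 2.

Final answer: 2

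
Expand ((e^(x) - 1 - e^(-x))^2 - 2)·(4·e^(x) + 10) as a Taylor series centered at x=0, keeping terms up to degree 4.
127·x^4/6 - 2·x^3 + 38·x^2 - 60·x - 14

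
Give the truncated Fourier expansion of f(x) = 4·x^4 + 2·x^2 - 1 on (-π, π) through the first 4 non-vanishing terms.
(184 - 32·π^2)·cos(x) + (-10 + 8·π^2)·cos(2·x) + (40/27 - 32·π^2/9)·cos(3·x) - 1 + 2·π^2/3 + 4·π^4/5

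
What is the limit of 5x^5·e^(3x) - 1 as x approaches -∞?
The product is a 0·∞ indeterminate form at x → -∞.
Rewrite the product as 5x^5 / e^(-3x) (an ∞/∞ form) and apply L'Hôpital, or use the standard hierarchy e^(3|x|) ≫ |x^5| as x → -∞.
The indeterminate product → 0, so the limit = -1.

Final answer: -1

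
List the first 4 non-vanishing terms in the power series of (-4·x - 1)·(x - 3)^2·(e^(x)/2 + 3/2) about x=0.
-19·x^3/4 + 115·x^2/4 - 129·x/2 - 18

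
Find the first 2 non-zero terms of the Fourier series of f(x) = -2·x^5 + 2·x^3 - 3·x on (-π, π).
(-510 - 4·π^4 + 84·π^2)·sin(x) + (-12·π^2 + 21 + 2·π^4)·sin(2·x)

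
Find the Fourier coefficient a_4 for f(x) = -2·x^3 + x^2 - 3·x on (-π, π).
a_4 = (1/π) ∫_{-π}^{π} f(x)·cos(4x) dx.
Evaluate the integral (use parity and integration by parts as needed): a_4 = 1/4.

Final answer: 1/4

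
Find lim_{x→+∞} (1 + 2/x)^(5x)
As x → +∞: write (1 + 2/x)^(5x) = ((1 + 2/x)^x)^5 → (e^2)^5 = e^10.
Limit = e^(10).

Final answer: e^(10)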